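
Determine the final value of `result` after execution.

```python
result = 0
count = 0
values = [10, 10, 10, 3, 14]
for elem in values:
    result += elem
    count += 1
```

Let's trace through this code step by step.

Initialize: result = 0
Initialize: count = 0
Initialize: values = [10, 10, 10, 3, 14]
Entering loop: for elem in values:

After execution: result = 47
47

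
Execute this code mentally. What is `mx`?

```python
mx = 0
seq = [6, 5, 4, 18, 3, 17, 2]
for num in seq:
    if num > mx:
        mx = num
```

Let's trace through this code step by step.

Initialize: mx = 0
Initialize: seq = [6, 5, 4, 18, 3, 17, 2]
Entering loop: for num in seq:

After execution: mx = 18
18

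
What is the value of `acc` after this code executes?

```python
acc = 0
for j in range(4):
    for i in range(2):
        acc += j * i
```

Let's trace through this code step by step.

Initialize: acc = 0
Entering loop: for j in range(4):

After execution: acc = 6
6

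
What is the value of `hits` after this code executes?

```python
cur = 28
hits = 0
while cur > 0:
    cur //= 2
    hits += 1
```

Let's trace through this code step by step.

Initialize: cur = 28
Initialize: hits = 0
Entering loop: while cur > 0:

After execution: hits = 5
5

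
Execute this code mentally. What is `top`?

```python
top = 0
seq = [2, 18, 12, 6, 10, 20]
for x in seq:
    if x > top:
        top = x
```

Let's trace through this code step by step.

Initialize: top = 0
Initialize: seq = [2, 18, 12, 6, 10, 20]
Entering loop: for x in seq:

After execution: top = 20
20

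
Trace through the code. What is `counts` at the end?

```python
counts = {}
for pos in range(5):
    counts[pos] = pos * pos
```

Let's trace through this code step by step.

Initialize: counts = {}
Entering loop: for pos in range(5):

After execution: counts = {0: 0, 1: 1, 2: 4, 3: 9, 4: 16}
{0: 0, 1: 1, 2: 4, 3: 9, 4: 16}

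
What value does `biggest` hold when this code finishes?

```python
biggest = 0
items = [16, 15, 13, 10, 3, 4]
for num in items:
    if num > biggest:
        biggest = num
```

Let's trace through this code step by step.

Initialize: biggest = 0
Initialize: items = [16, 15, 13, 10, 3, 4]
Entering loop: for num in items:

After execution: biggest = 16
16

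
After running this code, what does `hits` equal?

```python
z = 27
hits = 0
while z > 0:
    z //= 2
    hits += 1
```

Let's trace through this code step by step.

Initialize: z = 27
Initialize: hits = 0
Entering loop: while z > 0:

After execution: hits = 5
5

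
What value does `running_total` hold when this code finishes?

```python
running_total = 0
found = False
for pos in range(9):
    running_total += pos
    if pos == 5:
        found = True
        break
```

Let's trace through this code step by step.

Initialize: running_total = 0
Initialize: found = False
Entering loop: for pos in range(9):

After execution: running_total = 15
15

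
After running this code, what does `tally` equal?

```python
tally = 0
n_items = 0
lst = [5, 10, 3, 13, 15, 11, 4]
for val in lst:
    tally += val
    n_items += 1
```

Let's trace through this code step by step.

Initialize: tally = 0
Initialize: n_items = 0
Initialize: lst = [5, 10, 3, 13, 15, 11, 4]
Entering loop: for val in lst:

After execution: tally = 61
61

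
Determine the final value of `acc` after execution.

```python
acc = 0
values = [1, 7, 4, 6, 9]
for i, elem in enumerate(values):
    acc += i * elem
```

Let's trace through this code step by step.

Initialize: acc = 0
Initialize: values = [1, 7, 4, 6, 9]
Entering loop: for i, elem in enumerate(values):

After execution: acc = 69
69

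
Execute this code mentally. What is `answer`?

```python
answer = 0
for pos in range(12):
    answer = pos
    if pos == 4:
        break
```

Let's trace through this code step by step.

Initialize: answer = 0
Entering loop: for pos in range(12):

After execution: answer = 4
4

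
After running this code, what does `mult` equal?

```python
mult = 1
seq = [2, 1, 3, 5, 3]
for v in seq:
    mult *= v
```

Let's trace through this code step by step.

Initialize: mult = 1
Initialize: seq = [2, 1, 3, 5, 3]
Entering loop: for v in seq:

After execution: mult = 90
90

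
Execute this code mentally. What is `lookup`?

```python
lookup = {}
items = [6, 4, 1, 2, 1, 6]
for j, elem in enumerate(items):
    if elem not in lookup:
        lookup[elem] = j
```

Let's trace through this code step by step.

Initialize: lookup = {}
Initialize: items = [6, 4, 1, 2, 1, 6]
Entering loop: for j, elem in enumerate(items):

After execution: lookup = {6: 0, 4: 1, 1: 2, 2: 3}
{6: 0, 4: 1, 1: 2, 2: 3}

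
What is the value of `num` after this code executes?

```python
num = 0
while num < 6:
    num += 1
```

Let's trace through this code step by step.

Initialize: num = 0
Entering loop: while num < 6:

After execution: num = 6
6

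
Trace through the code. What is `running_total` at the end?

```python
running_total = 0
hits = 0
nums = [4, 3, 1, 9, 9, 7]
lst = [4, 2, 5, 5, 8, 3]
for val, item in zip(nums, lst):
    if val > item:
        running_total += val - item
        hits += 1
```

Let's trace through this code step by step.

Initialize: running_total = 0
Initialize: hits = 0
Initialize: nums = [4, 3, 1, 9, 9, 7]
Initialize: lst = [4, 2, 5, 5, 8, 3]
Entering loop: for val, item in zip(nums, lst):

After execution: running_total = 10
10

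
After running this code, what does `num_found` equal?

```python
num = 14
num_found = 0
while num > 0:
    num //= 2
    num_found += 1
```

Let's trace through this code step by step.

Initialize: num = 14
Initialize: num_found = 0
Entering loop: while num > 0:

After execution: num_found = 4
4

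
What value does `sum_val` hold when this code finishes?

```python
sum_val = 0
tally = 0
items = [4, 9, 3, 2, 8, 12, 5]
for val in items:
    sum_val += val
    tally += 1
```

Let's trace through this code step by step.

Initialize: sum_val = 0
Initialize: tally = 0
Initialize: items = [4, 9, 3, 2, 8, 12, 5]
Entering loop: for val in items:

After execution: sum_val = 43
43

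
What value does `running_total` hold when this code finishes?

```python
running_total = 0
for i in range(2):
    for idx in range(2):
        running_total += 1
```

Let's trace through this code step by step.

Initialize: running_total = 0
Entering loop: for i in range(2):

After execution: running_total = 4
4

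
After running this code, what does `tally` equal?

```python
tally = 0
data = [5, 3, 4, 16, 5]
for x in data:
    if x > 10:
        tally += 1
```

Let's trace through this code step by step.

Initialize: tally = 0
Initialize: data = [5, 3, 4, 16, 5]
Entering loop: for x in data:

After execution: tally = 1
1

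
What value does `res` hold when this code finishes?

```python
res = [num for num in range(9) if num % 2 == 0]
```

Let's trace through this code step by step.

Initialize: res = [num for num in range(9) if num % 2 == 0]

After execution: res = [0, 2, 4, 6, 8]
[0, 2, 4, 6, 8]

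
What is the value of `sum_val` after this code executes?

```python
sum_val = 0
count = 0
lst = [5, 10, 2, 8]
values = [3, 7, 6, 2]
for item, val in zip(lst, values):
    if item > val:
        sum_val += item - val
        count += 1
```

Let's trace through this code step by step.

Initialize: sum_val = 0
Initialize: count = 0
Initialize: lst = [5, 10, 2, 8]
Initialize: values = [3, 7, 6, 2]
Entering loop: for item, val in zip(lst, values):

After execution: sum_val = 11
11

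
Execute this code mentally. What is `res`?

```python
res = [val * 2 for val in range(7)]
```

Let's trace through this code step by step.

Initialize: res = [val * 2 for val in range(7)]

After execution: res = [0, 2, 4, 6, 8, 10, 12]
[0, 2, 4, 6, 8, 10, 12]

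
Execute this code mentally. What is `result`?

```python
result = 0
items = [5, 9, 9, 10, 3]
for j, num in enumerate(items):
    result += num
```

Let's trace through this code step by step.

Initialize: result = 0
Initialize: items = [5, 9, 9, 10, 3]
Entering loop: for j, num in enumerate(items):

After execution: result = 36
36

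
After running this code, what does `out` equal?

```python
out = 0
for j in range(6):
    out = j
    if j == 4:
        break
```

Let's trace through this code step by step.

Initialize: out = 0
Entering loop: for j in range(6):

After execution: out = 4
4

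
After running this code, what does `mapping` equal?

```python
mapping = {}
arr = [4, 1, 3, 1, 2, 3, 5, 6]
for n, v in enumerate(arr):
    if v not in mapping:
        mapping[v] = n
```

Let's trace through this code step by step.

Initialize: mapping = {}
Initialize: arr = [4, 1, 3, 1, 2, 3, 5, 6]
Entering loop: for n, v in enumerate(arr):

After execution: mapping = {4: 0, 1: 1, 3: 2, 2: 4, 5: 6, 6: 7}
{4: 0, 1: 1, 3: 2, 2: 4, 5: 6, 6: 7}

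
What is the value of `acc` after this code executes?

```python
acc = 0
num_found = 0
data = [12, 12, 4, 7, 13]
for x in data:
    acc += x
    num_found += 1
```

Let's trace through this code step by step.

Initialize: acc = 0
Initialize: num_found = 0
Initialize: data = [12, 12, 4, 7, 13]
Entering loop: for x in data:

After execution: acc = 48
48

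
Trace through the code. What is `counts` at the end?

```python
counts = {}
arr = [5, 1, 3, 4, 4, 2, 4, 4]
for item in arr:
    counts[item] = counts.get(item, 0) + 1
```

Let's trace through this code step by step.

Initialize: counts = {}
Initialize: arr = [5, 1, 3, 4, 4, 2, 4, 4]
Entering loop: for item in arr:

After execution: counts = {5: 1, 1: 1, 3: 1, 4: 4, 2: 1}
{5: 1, 1: 1, 3: 1, 4: 4, 2: 1}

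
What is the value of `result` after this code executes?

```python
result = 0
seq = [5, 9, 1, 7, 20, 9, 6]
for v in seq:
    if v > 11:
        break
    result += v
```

Let's trace through this code step by step.

Initialize: result = 0
Initialize: seq = [5, 9, 1, 7, 20, 9, 6]
Entering loop: for v in seq:

After execution: result = 22
22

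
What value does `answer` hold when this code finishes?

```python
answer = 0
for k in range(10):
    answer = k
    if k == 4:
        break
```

Let's trace through this code step by step.

Initialize: answer = 0
Entering loop: for k in range(10):

After execution: answer = 4
4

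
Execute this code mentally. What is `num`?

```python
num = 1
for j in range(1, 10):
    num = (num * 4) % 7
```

Let's trace through this code step by step.

Initialize: num = 1
Entering loop: for j in range(1, 10):

After execution: num = 1
1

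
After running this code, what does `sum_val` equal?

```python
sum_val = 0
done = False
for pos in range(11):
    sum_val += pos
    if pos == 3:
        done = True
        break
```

Let's trace through this code step by step.

Initialize: sum_val = 0
Initialize: done = False
Entering loop: for pos in range(11):

After execution: sum_val = 6
6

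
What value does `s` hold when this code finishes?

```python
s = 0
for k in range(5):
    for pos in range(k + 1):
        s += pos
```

Let's trace through this code step by step.

Initialize: s = 0
Entering loop: for k in range(5):

After execution: s = 20
20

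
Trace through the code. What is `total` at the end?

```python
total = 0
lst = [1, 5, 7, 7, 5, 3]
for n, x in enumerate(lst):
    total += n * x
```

Let's trace through this code step by step.

Initialize: total = 0
Initialize: lst = [1, 5, 7, 7, 5, 3]
Entering loop: for n, x in enumerate(lst):

After execution: total = 75
75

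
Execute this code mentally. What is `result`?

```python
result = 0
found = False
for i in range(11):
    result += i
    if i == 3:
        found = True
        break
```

Let's trace through this code step by step.

Initialize: result = 0
Initialize: found = False
Entering loop: for i in range(11):

After execution: result = 6
6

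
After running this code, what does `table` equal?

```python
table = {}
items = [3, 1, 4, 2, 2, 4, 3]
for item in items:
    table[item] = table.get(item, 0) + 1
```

Let's trace through this code step by step.

Initialize: table = {}
Initialize: items = [3, 1, 4, 2, 2, 4, 3]
Entering loop: for item in items:

After execution: table = {3: 2, 1: 1, 4: 2, 2: 2}
{3: 2, 1: 1, 4: 2, 2: 2}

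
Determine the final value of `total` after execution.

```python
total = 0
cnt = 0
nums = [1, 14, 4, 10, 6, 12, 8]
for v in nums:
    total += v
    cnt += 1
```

Let's trace through this code step by step.

Initialize: total = 0
Initialize: cnt = 0
Initialize: nums = [1, 14, 4, 10, 6, 12, 8]
Entering loop: for v in nums:

After execution: total = 55
55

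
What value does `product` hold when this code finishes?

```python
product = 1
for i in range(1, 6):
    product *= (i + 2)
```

Let's trace through this code step by step.

Initialize: product = 1
Entering loop: for i in range(1, 6):

After execution: product = 2520
2520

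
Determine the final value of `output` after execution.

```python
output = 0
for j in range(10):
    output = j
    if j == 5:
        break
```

Let's trace through this code step by step.

Initialize: output = 0
Entering loop: for j in range(10):

After execution: output = 5
5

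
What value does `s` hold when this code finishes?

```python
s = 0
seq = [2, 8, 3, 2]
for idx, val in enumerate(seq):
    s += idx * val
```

Let's trace through this code step by step.

Initialize: s = 0
Initialize: seq = [2, 8, 3, 2]
Entering loop: for idx, val in enumerate(seq):

After execution: s = 20
20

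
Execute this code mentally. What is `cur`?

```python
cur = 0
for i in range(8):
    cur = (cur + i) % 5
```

Let's trace through this code step by step.

Initialize: cur = 0
Entering loop: for i in range(8):

After execution: cur = 3
3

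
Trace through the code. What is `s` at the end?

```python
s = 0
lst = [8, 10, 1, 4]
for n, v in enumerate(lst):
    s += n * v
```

Let's trace through this code step by step.

Initialize: s = 0
Initialize: lst = [8, 10, 1, 4]
Entering loop: for n, v in enumerate(lst):

After execution: s = 24
24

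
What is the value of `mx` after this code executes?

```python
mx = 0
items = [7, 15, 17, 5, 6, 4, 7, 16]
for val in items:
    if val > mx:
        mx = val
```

Let's trace through this code step by step.

Initialize: mx = 0
Initialize: items = [7, 15, 17, 5, 6, 4, 7, 16]
Entering loop: for val in items:

After execution: mx = 17
17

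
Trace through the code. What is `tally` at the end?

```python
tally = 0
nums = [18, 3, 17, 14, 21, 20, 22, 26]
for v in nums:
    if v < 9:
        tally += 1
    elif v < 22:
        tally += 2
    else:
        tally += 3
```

Let's trace through this code step by step.

Initialize: tally = 0
Initialize: nums = [18, 3, 17, 14, 21, 20, 22, 26]
Entering loop: for v in nums:

After execution: tally = 17
17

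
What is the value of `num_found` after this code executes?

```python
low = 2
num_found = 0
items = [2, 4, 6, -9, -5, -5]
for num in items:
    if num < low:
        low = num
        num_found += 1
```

Let's trace through this code step by step.

Initialize: low = 2
Initialize: num_found = 0
Initialize: items = [2, 4, 6, -9, -5, -5]
Entering loop: for num in items:

After execution: num_found = 1
1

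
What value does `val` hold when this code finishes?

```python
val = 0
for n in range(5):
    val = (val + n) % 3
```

Let's trace through this code step by step.

Initialize: val = 0
Entering loop: for n in range(5):

After execution: val = 1
1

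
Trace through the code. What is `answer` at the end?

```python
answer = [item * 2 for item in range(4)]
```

Let's trace through this code step by step.

Initialize: answer = [item * 2 for item in range(4)]

After execution: answer = [0, 2, 4, 6]
[0, 2, 4, 6]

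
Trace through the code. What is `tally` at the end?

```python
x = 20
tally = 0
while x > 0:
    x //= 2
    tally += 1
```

Let's trace through this code step by step.

Initialize: x = 20
Initialize: tally = 0
Entering loop: while x > 0:

After execution: tally = 5
5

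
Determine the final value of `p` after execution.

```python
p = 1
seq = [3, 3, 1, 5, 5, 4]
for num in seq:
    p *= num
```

Let's trace through this code step by step.

Initialize: p = 1
Initialize: seq = [3, 3, 1, 5, 5, 4]
Entering loop: for num in seq:

After execution: p = 900
900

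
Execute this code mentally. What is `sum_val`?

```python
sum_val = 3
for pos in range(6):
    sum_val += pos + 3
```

Let's trace through this code step by step.

Initialize: sum_val = 3
Entering loop: for pos in range(6):

After execution: sum_val = 36
36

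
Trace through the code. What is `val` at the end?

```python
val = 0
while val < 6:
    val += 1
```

Let's trace through this code step by step.

Initialize: val = 0
Entering loop: while val < 6:

After execution: val = 6
6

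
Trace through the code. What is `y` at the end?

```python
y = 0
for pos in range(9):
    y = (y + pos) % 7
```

Let's trace through this code step by step.

Initialize: y = 0
Entering loop: for pos in range(9):

After execution: y = 1
1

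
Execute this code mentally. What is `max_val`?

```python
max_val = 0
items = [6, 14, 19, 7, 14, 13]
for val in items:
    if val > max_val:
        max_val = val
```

Let's trace through this code step by step.

Initialize: max_val = 0
Initialize: items = [6, 14, 19, 7, 14, 13]
Entering loop: for val in items:

After execution: max_val = 19
19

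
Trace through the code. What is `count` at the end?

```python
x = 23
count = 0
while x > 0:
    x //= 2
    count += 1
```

Let's trace through this code step by step.

Initialize: x = 23
Initialize: count = 0
Entering loop: while x > 0:

After execution: count = 5
5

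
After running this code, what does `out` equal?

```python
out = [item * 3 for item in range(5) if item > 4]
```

Let's trace through this code step by step.

Initialize: out = [item * 3 for item in range(5) if item > 4]

After execution: out = []
[]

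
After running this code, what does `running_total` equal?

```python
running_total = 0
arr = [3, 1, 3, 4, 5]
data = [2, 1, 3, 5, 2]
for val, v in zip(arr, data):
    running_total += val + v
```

Let's trace through this code step by step.

Initialize: running_total = 0
Initialize: arr = [3, 1, 3, 4, 5]
Initialize: data = [2, 1, 3, 5, 2]
Entering loop: for val, v in zip(arr, data):

After execution: running_total = 29
29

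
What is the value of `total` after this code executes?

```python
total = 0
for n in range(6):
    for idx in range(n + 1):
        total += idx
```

Let's trace through this code step by step.

Initialize: total = 0
Entering loop: for n in range(6):

After execution: total = 35
35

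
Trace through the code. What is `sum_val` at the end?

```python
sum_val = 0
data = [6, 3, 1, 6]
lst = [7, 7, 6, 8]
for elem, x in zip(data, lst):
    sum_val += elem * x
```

Let's trace through this code step by step.

Initialize: sum_val = 0
Initialize: data = [6, 3, 1, 6]
Initialize: lst = [7, 7, 6, 8]
Entering loop: for elem, x in zip(data, lst):

After execution: sum_val = 117
117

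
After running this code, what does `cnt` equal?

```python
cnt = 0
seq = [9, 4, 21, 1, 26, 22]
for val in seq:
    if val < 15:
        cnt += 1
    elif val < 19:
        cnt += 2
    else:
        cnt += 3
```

Let's trace through this code step by step.

Initialize: cnt = 0
Initialize: seq = [9, 4, 21, 1, 26, 22]
Entering loop: for val in seq:

After execution: cnt = 12
12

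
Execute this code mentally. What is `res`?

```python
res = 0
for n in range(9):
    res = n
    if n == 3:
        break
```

Let's trace through this code step by step.

Initialize: res = 0
Entering loop: for n in range(9):

After execution: res = 3
3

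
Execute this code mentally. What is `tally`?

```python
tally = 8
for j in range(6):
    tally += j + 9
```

Let's trace through this code step by step.

Initialize: tally = 8
Entering loop: for j in range(6):

After execution: tally = 77
77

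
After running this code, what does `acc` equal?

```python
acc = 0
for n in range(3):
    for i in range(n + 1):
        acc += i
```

Let's trace through this code step by step.

Initialize: acc = 0
Entering loop: for n in range(3):

After execution: acc = 4
4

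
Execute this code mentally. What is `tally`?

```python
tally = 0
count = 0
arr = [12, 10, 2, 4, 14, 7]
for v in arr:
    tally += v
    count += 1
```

Let's trace through this code step by step.

Initialize: tally = 0
Initialize: count = 0
Initialize: arr = [12, 10, 2, 4, 14, 7]
Entering loop: for v in arr:

After execution: tally = 49
49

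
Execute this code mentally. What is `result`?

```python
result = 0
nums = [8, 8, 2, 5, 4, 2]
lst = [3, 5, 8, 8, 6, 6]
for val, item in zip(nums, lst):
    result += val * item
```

Let's trace through this code step by step.

Initialize: result = 0
Initialize: nums = [8, 8, 2, 5, 4, 2]
Initialize: lst = [3, 5, 8, 8, 6, 6]
Entering loop: for val, item in zip(nums, lst):

After execution: result = 156
156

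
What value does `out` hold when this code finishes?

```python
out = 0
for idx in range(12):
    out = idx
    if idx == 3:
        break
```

Let's trace through this code step by step.

Initialize: out = 0
Entering loop: for idx in range(12):

After execution: out = 3
3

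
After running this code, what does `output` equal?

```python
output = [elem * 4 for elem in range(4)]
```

Let's trace through this code step by step.

Initialize: output = [elem * 4 for elem in range(4)]

After execution: output = [0, 4, 8, 12]
[0, 4, 8, 12]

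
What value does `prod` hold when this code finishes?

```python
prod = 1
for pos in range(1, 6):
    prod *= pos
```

Let's trace through this code step by step.

Initialize: prod = 1
Entering loop: for pos in range(1, 6):

After execution: prod = 120
120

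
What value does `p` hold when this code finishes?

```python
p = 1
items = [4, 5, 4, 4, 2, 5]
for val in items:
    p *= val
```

Let's trace through this code step by step.

Initialize: p = 1
Initialize: items = [4, 5, 4, 4, 2, 5]
Entering loop: for val in items:

After execution: p = 3200
3200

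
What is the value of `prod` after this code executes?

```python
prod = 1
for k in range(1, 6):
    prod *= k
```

Let's trace through this code step by step.

Initialize: prod = 1
Entering loop: for k in range(1, 6):

After execution: prod = 120
120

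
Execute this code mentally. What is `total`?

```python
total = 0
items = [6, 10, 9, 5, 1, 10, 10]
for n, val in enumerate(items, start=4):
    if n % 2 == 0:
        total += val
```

Let's trace through this code step by step.

Initialize: total = 0
Initialize: items = [6, 10, 9, 5, 1, 10, 10]
Entering loop: for n, val in enumerate(items, start=4):

After execution: total = 26
26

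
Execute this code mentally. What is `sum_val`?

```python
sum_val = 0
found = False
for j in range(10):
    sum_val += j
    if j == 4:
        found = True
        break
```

Let's trace through this code step by step.

Initialize: sum_val = 0
Initialize: found = False
Entering loop: for j in range(10):

After execution: sum_val = 10
10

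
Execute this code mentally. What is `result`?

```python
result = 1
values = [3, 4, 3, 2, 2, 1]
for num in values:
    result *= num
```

Let's trace through this code step by step.

Initialize: result = 1
Initialize: values = [3, 4, 3, 2, 2, 1]
Entering loop: for num in values:

After execution: result = 144
144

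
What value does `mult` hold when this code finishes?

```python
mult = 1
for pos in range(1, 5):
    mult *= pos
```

Let's trace through this code step by step.

Initialize: mult = 1
Entering loop: for pos in range(1, 5):

After execution: mult = 24
24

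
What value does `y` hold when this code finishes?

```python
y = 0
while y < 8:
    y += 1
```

Let's trace through this code step by step.

Initialize: y = 0
Entering loop: while y < 8:

After execution: y = 8
8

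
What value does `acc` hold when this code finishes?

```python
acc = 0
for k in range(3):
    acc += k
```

Let's trace through this code step by step.

Initialize: acc = 0
Entering loop: for k in range(3):

After execution: acc = 3
3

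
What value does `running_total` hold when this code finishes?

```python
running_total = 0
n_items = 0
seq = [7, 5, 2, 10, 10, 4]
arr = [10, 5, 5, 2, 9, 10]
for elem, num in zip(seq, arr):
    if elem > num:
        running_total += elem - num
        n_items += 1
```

Let's trace through this code step by step.

Initialize: running_total = 0
Initialize: n_items = 0
Initialize: seq = [7, 5, 2, 10, 10, 4]
Initialize: arr = [10, 5, 5, 2, 9, 10]
Entering loop: for elem, num in zip(seq, arr):

After execution: running_total = 9
9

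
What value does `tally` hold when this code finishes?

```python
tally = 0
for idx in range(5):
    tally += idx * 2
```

Let's trace through this code step by step.

Initialize: tally = 0
Entering loop: for idx in range(5):

After execution: tally = 20
20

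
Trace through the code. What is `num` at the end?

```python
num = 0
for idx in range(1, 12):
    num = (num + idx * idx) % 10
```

Let's trace through this code step by step.

Initialize: num = 0
Entering loop: for idx in range(1, 12):

After execution: num = 6
6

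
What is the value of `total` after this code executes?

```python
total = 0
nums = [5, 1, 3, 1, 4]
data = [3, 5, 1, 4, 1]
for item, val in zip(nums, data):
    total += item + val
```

Let's trace through this code step by step.

Initialize: total = 0
Initialize: nums = [5, 1, 3, 1, 4]
Initialize: data = [3, 5, 1, 4, 1]
Entering loop: for item, val in zip(nums, data):

After execution: total = 28
28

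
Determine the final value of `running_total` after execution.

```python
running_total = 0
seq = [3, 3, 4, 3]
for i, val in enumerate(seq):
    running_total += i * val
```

Let's trace through this code step by step.

Initialize: running_total = 0
Initialize: seq = [3, 3, 4, 3]
Entering loop: for i, val in enumerate(seq):

After execution: running_total = 20
20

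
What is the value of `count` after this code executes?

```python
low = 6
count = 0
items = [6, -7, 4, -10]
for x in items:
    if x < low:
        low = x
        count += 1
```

Let's trace through this code step by step.

Initialize: low = 6
Initialize: count = 0
Initialize: items = [6, -7, 4, -10]
Entering loop: for x in items:

After execution: count = 2
2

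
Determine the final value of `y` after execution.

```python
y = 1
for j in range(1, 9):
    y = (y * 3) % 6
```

Let's trace through this code step by step.

Initialize: y = 1
Entering loop: for j in range(1, 9):

After execution: y = 3
3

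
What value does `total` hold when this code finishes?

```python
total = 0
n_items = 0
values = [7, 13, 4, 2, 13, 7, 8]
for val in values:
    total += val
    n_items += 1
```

Let's trace through this code step by step.

Initialize: total = 0
Initialize: n_items = 0
Initialize: values = [7, 13, 4, 2, 13, 7, 8]
Entering loop: for val in values:

After execution: total = 54
54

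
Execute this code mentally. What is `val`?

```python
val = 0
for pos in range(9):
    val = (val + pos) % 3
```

Let's trace through this code step by step.

Initialize: val = 0
Entering loop: for pos in range(9):

After execution: val = 0
0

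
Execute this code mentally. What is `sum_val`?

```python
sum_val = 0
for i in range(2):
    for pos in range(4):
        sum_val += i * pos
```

Let's trace through this code step by step.

Initialize: sum_val = 0
Entering loop: for i in range(2):

After execution: sum_val = 6
6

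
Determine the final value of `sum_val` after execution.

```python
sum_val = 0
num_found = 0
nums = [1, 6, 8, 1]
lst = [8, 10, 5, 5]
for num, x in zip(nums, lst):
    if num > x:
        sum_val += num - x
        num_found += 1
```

Let's trace through this code step by step.

Initialize: sum_val = 0
Initialize: num_found = 0
Initialize: nums = [1, 6, 8, 1]
Initialize: lst = [8, 10, 5, 5]
Entering loop: for num, x in zip(nums, lst):

After execution: sum_val = 3
3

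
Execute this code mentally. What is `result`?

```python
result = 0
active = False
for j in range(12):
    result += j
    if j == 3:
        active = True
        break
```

Let's trace through this code step by step.

Initialize: result = 0
Initialize: active = False
Entering loop: for j in range(12):

After execution: result = 6
6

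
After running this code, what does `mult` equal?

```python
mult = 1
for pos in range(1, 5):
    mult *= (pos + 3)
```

Let's trace through this code step by step.

Initialize: mult = 1
Entering loop: for pos in range(1, 5):

After execution: mult = 840
840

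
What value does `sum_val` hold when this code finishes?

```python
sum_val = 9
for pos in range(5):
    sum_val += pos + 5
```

Let's trace through this code step by step.

Initialize: sum_val = 9
Entering loop: for pos in range(5):

After execution: sum_val = 44
44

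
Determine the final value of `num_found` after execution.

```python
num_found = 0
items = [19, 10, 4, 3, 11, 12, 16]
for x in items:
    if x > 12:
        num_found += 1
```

Let's trace through this code step by step.

Initialize: num_found = 0
Initialize: items = [19, 10, 4, 3, 11, 12, 16]
Entering loop: for x in items:

After execution: num_found = 2
2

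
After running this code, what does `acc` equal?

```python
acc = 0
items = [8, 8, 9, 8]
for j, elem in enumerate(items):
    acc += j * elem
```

Let's trace through this code step by step.

Initialize: acc = 0
Initialize: items = [8, 8, 9, 8]
Entering loop: for j, elem in enumerate(items):

After execution: acc = 50
50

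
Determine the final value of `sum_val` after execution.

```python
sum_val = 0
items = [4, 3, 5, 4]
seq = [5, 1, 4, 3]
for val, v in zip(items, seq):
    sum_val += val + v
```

Let's trace through this code step by step.

Initialize: sum_val = 0
Initialize: items = [4, 3, 5, 4]
Initialize: seq = [5, 1, 4, 3]
Entering loop: for val, v in zip(items, seq):

After execution: sum_val = 29
29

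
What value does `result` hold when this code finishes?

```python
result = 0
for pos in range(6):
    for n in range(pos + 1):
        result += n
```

Let's trace through this code step by step.

Initialize: result = 0
Entering loop: for pos in range(6):

After execution: result = 35
35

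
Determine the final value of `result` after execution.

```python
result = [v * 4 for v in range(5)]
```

Let's trace through this code step by step.

Initialize: result = [v * 4 for v in range(5)]

After execution: result = [0, 4, 8, 12, 16]
[0, 4, 8, 12, 16]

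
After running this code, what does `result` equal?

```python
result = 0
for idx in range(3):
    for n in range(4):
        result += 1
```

Let's trace through this code step by step.

Initialize: result = 0
Entering loop: for idx in range(3):

After execution: result = 12
12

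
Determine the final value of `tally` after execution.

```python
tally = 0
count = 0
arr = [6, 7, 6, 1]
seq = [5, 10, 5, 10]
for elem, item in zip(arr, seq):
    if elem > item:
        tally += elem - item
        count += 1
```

Let's trace through this code step by step.

Initialize: tally = 0
Initialize: count = 0
Initialize: arr = [6, 7, 6, 1]
Initialize: seq = [5, 10, 5, 10]
Entering loop: for elem, item in zip(arr, seq):

After execution: tally = 2
2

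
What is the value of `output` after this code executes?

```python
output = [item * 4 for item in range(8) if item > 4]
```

Let's trace through this code step by step.

Initialize: output = [item * 4 for item in range(8) if item > 4]

After execution: output = [20, 24, 28]
[20, 24, 28]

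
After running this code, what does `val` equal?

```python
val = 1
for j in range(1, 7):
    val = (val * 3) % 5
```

Let's trace through this code step by step.

Initialize: val = 1
Entering loop: for j in range(1, 7):

After execution: val = 4
4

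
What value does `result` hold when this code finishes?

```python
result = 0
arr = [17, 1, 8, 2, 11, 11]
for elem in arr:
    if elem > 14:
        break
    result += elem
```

Let's trace through this code step by step.

Initialize: result = 0
Initialize: arr = [17, 1, 8, 2, 11, 11]
Entering loop: for elem in arr:

After execution: result = 0
0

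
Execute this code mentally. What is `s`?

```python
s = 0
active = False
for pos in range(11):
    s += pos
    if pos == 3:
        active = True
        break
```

Let's trace through this code step by step.

Initialize: s = 0
Initialize: active = False
Entering loop: for pos in range(11):

After execution: s = 6
6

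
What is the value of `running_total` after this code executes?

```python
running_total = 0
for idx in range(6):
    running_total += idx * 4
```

Let's trace through this code step by step.

Initialize: running_total = 0
Entering loop: for idx in range(6):

After execution: running_total = 60
60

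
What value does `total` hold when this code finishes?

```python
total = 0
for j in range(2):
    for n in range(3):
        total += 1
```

Let's trace through this code step by step.

Initialize: total = 0
Entering loop: for j in range(2):

After execution: total = 6
6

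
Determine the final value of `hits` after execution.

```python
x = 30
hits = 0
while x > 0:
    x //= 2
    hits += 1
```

Let's trace through this code step by step.

Initialize: x = 30
Initialize: hits = 0
Entering loop: while x > 0:

After execution: hits = 5
5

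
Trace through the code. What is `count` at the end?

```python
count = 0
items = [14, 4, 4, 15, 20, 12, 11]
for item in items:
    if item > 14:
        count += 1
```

Let's trace through this code step by step.

Initialize: count = 0
Initialize: items = [14, 4, 4, 15, 20, 12, 11]
Entering loop: for item in items:

After execution: count = 2
2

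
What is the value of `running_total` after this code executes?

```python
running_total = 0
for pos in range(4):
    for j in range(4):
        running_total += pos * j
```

Let's trace through this code step by step.

Initialize: running_total = 0
Entering loop: for pos in range(4):

After execution: running_total = 36
36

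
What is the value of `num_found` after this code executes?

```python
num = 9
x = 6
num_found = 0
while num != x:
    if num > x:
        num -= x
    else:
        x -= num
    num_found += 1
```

Let's trace through this code step by step.

Initialize: num = 9
Initialize: x = 6
Initialize: num_found = 0
Entering loop: while num != x:

After execution: num_found = 2
2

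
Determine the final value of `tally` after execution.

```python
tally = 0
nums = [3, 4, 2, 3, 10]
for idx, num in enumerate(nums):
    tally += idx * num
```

Let's trace through this code step by step.

Initialize: tally = 0
Initialize: nums = [3, 4, 2, 3, 10]
Entering loop: for idx, num in enumerate(nums):

After execution: tally = 57
57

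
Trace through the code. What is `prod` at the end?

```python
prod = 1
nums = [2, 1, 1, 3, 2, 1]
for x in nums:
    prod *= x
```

Let's trace through this code step by step.

Initialize: prod = 1
Initialize: nums = [2, 1, 1, 3, 2, 1]
Entering loop: for x in nums:

After execution: prod = 12
12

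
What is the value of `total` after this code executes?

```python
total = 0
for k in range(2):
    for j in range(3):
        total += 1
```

Let's trace through this code step by step.

Initialize: total = 0
Entering loop: for k in range(2):

After execution: total = 6
6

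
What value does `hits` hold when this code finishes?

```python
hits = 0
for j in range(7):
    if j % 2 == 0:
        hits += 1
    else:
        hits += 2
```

Let's trace through this code step by step.

Initialize: hits = 0
Entering loop: for j in range(7):

After execution: hits = 10
10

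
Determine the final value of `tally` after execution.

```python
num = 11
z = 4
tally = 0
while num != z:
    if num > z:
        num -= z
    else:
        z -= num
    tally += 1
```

Let's trace through this code step by step.

Initialize: num = 11
Initialize: z = 4
Initialize: tally = 0
Entering loop: while num != z:

After execution: tally = 5
5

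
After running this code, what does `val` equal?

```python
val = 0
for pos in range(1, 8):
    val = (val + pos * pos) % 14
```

Let's trace through this code step by step.

Initialize: val = 0
Entering loop: for pos in range(1, 8):

After execution: val = 0
0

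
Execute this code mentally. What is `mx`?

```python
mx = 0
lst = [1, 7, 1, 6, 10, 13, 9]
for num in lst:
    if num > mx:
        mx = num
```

Let's trace through this code step by step.

Initialize: mx = 0
Initialize: lst = [1, 7, 1, 6, 10, 13, 9]
Entering loop: for num in lst:

After execution: mx = 13
13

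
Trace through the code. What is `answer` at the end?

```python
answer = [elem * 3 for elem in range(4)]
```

Let's trace through this code step by step.

Initialize: answer = [elem * 3 for elem in range(4)]

After execution: answer = [0, 3, 6, 9]
[0, 3, 6, 9]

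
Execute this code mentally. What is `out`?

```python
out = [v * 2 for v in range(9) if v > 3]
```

Let's trace through this code step by step.

Initialize: out = [v * 2 for v in range(9) if v > 3]

After execution: out = [8, 10, 12, 14, 16]
[8, 10, 12, 14, 16]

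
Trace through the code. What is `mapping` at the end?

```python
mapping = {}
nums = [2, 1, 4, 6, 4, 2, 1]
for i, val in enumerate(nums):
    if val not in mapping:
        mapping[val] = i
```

Let's trace through this code step by step.

Initialize: mapping = {}
Initialize: nums = [2, 1, 4, 6, 4, 2, 1]
Entering loop: for i, val in enumerate(nums):

After execution: mapping = {2: 0, 1: 1, 4: 2, 6: 3}
{2: 0, 1: 1, 4: 2, 6: 3}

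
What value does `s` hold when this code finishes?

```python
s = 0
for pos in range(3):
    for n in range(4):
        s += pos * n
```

Let's trace through this code step by step.

Initialize: s = 0
Entering loop: for pos in range(3):

After execution: s = 18
18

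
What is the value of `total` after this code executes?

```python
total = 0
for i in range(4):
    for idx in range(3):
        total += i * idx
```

Let's trace through this code step by step.

Initialize: total = 0
Entering loop: for i in range(4):

After execution: total = 18
18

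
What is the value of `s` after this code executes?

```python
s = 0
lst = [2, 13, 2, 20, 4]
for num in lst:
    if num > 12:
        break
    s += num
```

Let's trace through this code step by step.

Initialize: s = 0
Initialize: lst = [2, 13, 2, 20, 4]
Entering loop: for num in lst:

After execution: s = 2
2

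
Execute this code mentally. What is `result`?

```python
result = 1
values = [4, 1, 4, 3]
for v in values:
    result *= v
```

Let's trace through this code step by step.

Initialize: result = 1
Initialize: values = [4, 1, 4, 3]
Entering loop: for v in values:

After execution: result = 48
48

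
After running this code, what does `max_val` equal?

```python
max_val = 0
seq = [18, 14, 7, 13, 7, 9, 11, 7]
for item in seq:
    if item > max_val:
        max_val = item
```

Let's trace through this code step by step.

Initialize: max_val = 0
Initialize: seq = [18, 14, 7, 13, 7, 9, 11, 7]
Entering loop: for item in seq:

After execution: max_val = 18
18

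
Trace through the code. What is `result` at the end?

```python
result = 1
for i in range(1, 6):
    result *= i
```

Let's trace through this code step by step.

Initialize: result = 1
Entering loop: for i in range(1, 6):

After execution: result = 120
120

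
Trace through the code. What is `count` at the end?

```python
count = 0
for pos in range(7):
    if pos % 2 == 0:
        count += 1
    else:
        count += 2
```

Let's trace through this code step by step.

Initialize: count = 0
Entering loop: for pos in range(7):

After execution: count = 10
10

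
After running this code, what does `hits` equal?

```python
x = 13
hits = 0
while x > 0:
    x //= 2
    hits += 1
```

Let's trace through this code step by step.

Initialize: x = 13
Initialize: hits = 0
Entering loop: while x > 0:

After execution: hits = 4
4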